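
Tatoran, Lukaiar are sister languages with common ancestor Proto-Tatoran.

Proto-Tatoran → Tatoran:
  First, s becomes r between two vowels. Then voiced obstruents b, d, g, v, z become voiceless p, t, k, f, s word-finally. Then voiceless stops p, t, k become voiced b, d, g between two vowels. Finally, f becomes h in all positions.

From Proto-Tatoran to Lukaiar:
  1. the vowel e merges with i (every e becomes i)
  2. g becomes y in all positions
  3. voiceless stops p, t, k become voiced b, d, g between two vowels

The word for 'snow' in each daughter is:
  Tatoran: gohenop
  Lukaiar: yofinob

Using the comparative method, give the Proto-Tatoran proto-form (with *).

Position 4: Tatoran has e, Lukaiar has i. Tatoran preserves e here (none of its changes turn any other segment into e), so the proto-segment is *e.
Position 7: Tatoran has p, Lukaiar has b. Taking the neighbouring segments as reconstructed: Tatoran p could go back to *p or *b; Lukaiar b can only go back to *b — the one source consistent with every daughter is *b.
Position 3: Tatoran has h, Lukaiar has f. Lukaiar preserves f here (none of its changes turn any other segment into f), so the proto-segment is *f.
Continuing position by position gives *gofenob; check it forward:
Tatoran: start from *gofenob.
  rule 1: no change — gofenob
  rule 2 (final devoicing): gofenob → gofenop
  rule 3: no change — gofenop
  rule 4 (unconditioned shift): gofenop → gohenop
  ⇒ Tatoran gohenop
Lukaiar: *gofenob > gofinob > yofinob  (by vowel merger, unconditioned shift)
*gofenob is the unique common source.

*gofenob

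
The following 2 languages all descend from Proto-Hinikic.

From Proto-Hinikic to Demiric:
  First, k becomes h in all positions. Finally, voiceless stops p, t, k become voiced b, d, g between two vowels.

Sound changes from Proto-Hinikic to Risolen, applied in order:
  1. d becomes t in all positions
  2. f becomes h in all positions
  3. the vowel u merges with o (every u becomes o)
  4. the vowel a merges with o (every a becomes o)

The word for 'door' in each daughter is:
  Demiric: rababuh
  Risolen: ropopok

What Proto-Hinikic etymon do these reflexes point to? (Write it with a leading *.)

*rapapuk

Position 4: Demiric has a, Risolen has o. Demiric preserves a here (none of its changes turn any other segment into a), so the proto-segment is *a.
Position 6: Demiric has u, Risolen has o. Demiric preserves u here (none of its changes turn any other segment into u), so the proto-segment is *u.
Continuing position by position gives *rapapuk; check it forward:
Demiric: *rapapuk
  rapapuk → rapapuh   [unconditioned shift]
  rapapuh → rababuh   [intervocalic voicing]
  giving Demiric rababuh.
Risolen: *rapapuk
  rapapuk (rule 1 does not apply)
  rapapuk (rule 2 does not apply)
  rapapuk → rapapok   [vowel merger]
  rapapok → ropopok   [vowel merger]
  giving Risolen ropopok.
No other proto-form is consistent with every reflex, so the reconstruction is *rapapuk.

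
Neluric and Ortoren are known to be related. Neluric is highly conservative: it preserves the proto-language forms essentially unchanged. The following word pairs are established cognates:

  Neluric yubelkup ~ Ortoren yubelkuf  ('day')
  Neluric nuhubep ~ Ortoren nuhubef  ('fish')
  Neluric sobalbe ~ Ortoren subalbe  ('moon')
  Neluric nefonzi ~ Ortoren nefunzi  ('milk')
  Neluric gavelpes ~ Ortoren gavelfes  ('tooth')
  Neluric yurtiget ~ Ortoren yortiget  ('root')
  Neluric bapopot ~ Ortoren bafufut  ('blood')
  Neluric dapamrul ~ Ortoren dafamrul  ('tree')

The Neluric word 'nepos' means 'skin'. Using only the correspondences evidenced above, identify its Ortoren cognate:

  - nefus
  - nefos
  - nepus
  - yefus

nefus

bapopot ~ bafufut — Neluric p corresponds to Ortoren f between vowels (before a back vowel).
bapopot ~ bafufut — Neluric o corresponds to Ortoren u after a consonant, before a consonant other than r, m, n, p, b, f, v.
Applying these to Neluric 'nepos':
  nepos → nefos   (p→f between vowels (before a back vowel))
  nefos → nefus   (o→u after a consonant, before a consonant other than r, m, n, p, b, f, v)
So the Ortoren cognate is 'nefus'.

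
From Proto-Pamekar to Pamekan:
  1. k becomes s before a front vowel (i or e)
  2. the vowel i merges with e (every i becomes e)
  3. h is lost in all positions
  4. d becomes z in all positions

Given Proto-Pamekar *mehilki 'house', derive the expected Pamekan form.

meelse

Pamekan: *mehilki > mehilsi > mehelse > meelse  (by palatalisation, vowel merger, h-loss)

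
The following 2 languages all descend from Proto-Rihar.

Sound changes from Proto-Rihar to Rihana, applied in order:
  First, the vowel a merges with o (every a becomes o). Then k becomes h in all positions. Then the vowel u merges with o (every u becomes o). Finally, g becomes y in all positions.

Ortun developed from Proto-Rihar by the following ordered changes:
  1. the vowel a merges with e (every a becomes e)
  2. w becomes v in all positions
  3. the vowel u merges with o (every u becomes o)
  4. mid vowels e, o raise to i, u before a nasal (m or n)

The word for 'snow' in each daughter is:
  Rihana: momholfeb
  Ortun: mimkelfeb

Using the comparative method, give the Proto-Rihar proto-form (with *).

Position 5: Rihana has o, Ortun has e. Taking the neighbouring segments as reconstructed: Rihana o could go back to *a or *o or *u; Ortun e could go back to *a or *e — the one source consistent with every daughter is *a.
Position 2: Rihana has o, Ortun has i. Taking the neighbouring segments as reconstructed: Rihana o could go back to *a or *o or *u; Ortun i could go back to *a or *e or *i — the one source consistent with every daughter is *a.
Verify the candidate proto-form against each daughter:
Rihana: start from *mamkalfeb.
  rule 1 (vowel merger): mamkalfeb → momkolfeb
  rule 2 (unconditioned shift): momkolfeb → momholfeb
  rule 3: no change — momholfeb
  rule 4: no change — momholfeb
  ⇒ Rihana momholfeb
Ortun: *mamkalfeb > memkelfeb > mimkelfeb  (by vowel merger, pre-nasal raising)
No other proto-form is consistent with every reflex, so the reconstruction is *mamkalfeb.

*mamkalfeb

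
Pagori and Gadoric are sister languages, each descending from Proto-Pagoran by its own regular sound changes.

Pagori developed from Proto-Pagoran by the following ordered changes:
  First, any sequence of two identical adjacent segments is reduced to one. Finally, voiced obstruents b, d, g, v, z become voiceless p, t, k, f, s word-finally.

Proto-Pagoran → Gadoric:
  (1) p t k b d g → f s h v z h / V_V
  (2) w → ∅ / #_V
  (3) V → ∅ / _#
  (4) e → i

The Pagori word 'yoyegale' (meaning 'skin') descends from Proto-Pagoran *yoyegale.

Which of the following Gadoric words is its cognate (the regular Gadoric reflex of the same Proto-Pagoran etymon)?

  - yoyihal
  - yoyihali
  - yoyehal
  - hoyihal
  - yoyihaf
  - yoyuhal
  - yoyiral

yoyihal

Gadoric: start from *yoyegale.
  rule 1 (intervocalic lenition): yoyegale → yoyehale
  rule 2: no change — yoyehale
  rule 3 (apocope): yoyehale → yoyehal
  rule 4 (vowel merger): yoyehal → yoyihal
  ⇒ Gadoric yoyihal
The other candidates each miss or misapply at least one Gadoric change.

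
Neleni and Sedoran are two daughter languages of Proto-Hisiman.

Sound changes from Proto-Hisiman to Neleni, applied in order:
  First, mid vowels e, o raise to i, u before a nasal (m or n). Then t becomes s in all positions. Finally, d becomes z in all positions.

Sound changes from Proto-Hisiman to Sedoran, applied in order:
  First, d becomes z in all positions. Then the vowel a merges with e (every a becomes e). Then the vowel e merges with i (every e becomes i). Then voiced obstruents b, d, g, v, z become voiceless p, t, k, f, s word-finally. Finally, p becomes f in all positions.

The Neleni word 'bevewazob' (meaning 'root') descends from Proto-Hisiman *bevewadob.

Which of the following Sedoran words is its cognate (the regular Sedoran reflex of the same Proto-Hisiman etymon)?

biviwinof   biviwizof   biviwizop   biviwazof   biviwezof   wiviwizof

biviwizof

Sedoran: *bevewadob > bevewazob > bevewezob > biviwizob > biviwizop > biviwizof  (by unconditioned shift, vowel merger, vowel merger, final devoicing, unconditioned shift)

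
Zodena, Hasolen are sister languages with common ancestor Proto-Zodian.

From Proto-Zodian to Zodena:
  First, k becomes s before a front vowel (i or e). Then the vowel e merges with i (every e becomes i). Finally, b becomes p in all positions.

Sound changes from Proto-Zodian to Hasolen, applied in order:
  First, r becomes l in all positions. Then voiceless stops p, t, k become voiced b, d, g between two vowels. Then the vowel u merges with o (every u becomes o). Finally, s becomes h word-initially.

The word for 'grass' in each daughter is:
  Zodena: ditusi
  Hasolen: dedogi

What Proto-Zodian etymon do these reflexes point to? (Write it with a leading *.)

Position 3: Zodena has t, Hasolen has d. Zodena preserves t here (none of its changes turn any other segment into t), so the proto-segment is *t.
Position 4: Zodena has u, Hasolen has o. Zodena preserves u here (none of its changes turn any other segment into u), so the proto-segment is *u.
Position 2: Zodena has i, Hasolen has e. Hasolen preserves e here (none of its changes turn any other segment into e), so the proto-segment is *e.
This points to *detuki. Verify forward in each daughter:
Zodena: *detuki > detusi > ditusi  (by palatalisation, vowel merger)
Hasolen: *detuki
  detuki (rule 1 does not apply)
  detuki → dedugi   [intervocalic voicing]
  dedugi → dedogi   [vowel merger]
  dedogi (rule 4 does not apply)
  giving Hasolen dedogi.
*detuki is the unique common source.

*detuki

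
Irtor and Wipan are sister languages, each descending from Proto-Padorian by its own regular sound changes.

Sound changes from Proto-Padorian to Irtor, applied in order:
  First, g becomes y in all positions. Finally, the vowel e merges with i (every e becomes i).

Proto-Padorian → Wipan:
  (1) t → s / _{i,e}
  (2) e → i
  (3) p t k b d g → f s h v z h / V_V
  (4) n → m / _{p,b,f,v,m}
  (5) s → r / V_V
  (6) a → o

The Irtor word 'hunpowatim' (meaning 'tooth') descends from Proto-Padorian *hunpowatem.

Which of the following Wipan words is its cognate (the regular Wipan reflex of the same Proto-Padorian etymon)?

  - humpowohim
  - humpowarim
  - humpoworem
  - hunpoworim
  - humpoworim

Wipan: *hunpowatem > hunpowasem > hunpowasim > humpowasim > humpowarim > humpoworim  (by palatalisation, vowel merger, nasal place assimilation, rhotacism, vowel merger)
The other candidates each miss or misapply at least one Wipan change.

humpoworim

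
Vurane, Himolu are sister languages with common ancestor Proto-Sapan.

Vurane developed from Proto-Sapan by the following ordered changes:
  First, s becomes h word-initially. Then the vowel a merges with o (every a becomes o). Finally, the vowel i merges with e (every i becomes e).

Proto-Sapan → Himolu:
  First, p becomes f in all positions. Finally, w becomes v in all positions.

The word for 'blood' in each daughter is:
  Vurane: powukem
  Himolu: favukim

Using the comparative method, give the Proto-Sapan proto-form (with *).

*pawukim

Position 2: Vurane has o, Himolu has a. Himolu preserves a here (none of its changes turn any other segment into a), so the proto-segment is *a.
Position 1: Vurane has p, Himolu has f. Vurane preserves p here (none of its changes turn any other segment into p), so the proto-segment is *p.
Position 6: Vurane has e, Himolu has i. Himolu preserves i here (none of its changes turn any other segment into i), so the proto-segment is *i.
Verify the candidate proto-form against each daughter:
Vurane: start from *pawukim.
  rule 1: no change — pawukim
  rule 2 (vowel merger): pawukim → powukim
  rule 3 (vowel merger): powukim → powukem
  ⇒ Vurane powukem
Himolu: start from *pawukim.
  rule 1 (unconditioned shift): pawukim → fawukim
  rule 2 (unconditioned shift): fawukim → favukim
  ⇒ Himolu favukim
No other proto-form is consistent with every reflex, so the reconstruction is *pawukim.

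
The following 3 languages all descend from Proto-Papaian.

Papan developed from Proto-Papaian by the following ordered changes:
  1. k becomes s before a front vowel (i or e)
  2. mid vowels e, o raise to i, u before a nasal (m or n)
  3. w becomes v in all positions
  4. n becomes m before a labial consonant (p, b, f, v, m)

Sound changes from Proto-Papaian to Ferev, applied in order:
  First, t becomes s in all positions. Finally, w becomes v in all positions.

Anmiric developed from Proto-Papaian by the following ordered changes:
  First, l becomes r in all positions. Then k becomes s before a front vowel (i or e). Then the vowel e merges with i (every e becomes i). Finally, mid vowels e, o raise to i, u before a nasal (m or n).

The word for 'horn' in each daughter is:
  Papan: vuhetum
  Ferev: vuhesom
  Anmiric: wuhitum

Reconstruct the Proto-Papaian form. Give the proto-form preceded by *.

*wuhetom

Position 6: Papan has u, Ferev has o, Anmiric has u. Ferev preserves o here (none of its changes turn any other segment into o), so the proto-segment is *o.
Position 5: Papan has t, Ferev has s, Anmiric has t. Papan preserves t here (none of its changes turn any other segment into t), so the proto-segment is *t.
Position 1: Papan has v, Ferev has v, Anmiric has w. Anmiric preserves w here (none of its changes turn any other segment into w), so the proto-segment is *w.
Verify the candidate proto-form against each daughter:
Papan: *wuhetom
  wuhetom (rule 1 does not apply)
  wuhetom → wuhetum   [pre-nasal raising]
  wuhetum → vuhetum   [unconditioned shift]
  vuhetum (rule 4 does not apply)
  giving Papan vuhetum.
Ferev: *wuhetom > wuhesom > vuhesom  (by unconditioned shift, unconditioned shift)
Anmiric: *wuhetom
  wuhetom (rule 1 does not apply)
  wuhetom (rule 2 does not apply)
  wuhetom → wuhitom   [vowel merger]
  wuhitom → wuhitum   [pre-nasal raising]
  giving Anmiric wuhitum.
No other proto-form is consistent with every reflex, so the reconstruction is *wuhetom.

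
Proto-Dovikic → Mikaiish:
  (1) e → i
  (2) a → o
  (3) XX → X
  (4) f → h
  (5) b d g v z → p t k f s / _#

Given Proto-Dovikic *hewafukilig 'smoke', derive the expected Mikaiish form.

hiwohukilik

Mikaiish: start from *hewafukilig.
  rule 1 (vowel merger): hewafukilig → hiwafukilig
  rule 2 (vowel merger): hiwafukilig → hiwofukilig
  rule 3: no change — hiwofukilig
  rule 4 (unconditioned shift): hiwofukilig → hiwohukilig
  rule 5 (final devoicing): hiwohukilig → hiwohukilik
  ⇒ Mikaiish hiwohukilik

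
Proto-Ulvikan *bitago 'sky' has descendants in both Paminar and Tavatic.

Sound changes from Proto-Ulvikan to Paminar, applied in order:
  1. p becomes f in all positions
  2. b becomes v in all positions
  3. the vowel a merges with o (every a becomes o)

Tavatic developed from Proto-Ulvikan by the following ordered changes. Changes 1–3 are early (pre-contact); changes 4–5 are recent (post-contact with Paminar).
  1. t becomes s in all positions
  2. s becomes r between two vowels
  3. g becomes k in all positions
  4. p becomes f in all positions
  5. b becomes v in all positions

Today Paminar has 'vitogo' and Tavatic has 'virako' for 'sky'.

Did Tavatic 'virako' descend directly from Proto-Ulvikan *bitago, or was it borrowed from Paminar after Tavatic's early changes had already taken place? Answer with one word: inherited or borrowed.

inherited

If inherited, *bitago would pass through all of Tavatic's changes:
Tavatic: start from *bitago.
  rule 1 (unconditioned shift): bitago → bisago
  rule 2 (rhotacism): bisago → birago
  rule 3 (unconditioned shift): birago → birako
  rule 4: no change — birako
  rule 5 (unconditioned shift): birako → virako
  ⇒ Tavatic virako
If borrowed from Paminar 'vitogo' after the early changes, it would undergo only the recent ones:
  rule 4 (unconditioned shift): no change (vitogo)
  rule 5 (unconditioned shift): no change (vitogo)
  ⇒ as a loan: vitogo
Tavatic 'virako' matches the inherited outcome exactly, so it is an inherited cognate, not a loan.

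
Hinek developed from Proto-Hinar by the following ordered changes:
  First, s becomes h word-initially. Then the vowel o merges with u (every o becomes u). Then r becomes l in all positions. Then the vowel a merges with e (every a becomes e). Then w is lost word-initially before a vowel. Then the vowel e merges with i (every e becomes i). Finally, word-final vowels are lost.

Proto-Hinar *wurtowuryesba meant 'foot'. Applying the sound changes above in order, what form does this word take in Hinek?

Hinek: *wurtowuryesba > wurtuwuryesba > wultuwulyesba > wultuwulyesbe > ultuwulyesbe > ultuwulyisbi > ultuwulyisb  (by vowel merger, unconditioned shift, vowel merger, glide loss, vowel merger, apocope)

ultuwulyisb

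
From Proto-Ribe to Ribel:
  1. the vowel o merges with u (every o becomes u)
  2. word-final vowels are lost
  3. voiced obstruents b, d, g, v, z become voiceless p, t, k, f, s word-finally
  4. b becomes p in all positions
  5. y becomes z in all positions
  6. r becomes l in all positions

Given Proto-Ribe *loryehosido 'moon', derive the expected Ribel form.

lulzehusit

Ribel: *loryehosido
  loryehosido → luryehusidu   [vowel merger]
  luryehusidu → luryehusid   [apocope]
  luryehusid → luryehusit   [final devoicing]
  luryehusit (rule 4 does not apply)
  luryehusit → lurzehusit   [unconditioned shift]
  lurzehusit → lulzehusit   [unconditioned shift]
  giving Ribel lulzehusit.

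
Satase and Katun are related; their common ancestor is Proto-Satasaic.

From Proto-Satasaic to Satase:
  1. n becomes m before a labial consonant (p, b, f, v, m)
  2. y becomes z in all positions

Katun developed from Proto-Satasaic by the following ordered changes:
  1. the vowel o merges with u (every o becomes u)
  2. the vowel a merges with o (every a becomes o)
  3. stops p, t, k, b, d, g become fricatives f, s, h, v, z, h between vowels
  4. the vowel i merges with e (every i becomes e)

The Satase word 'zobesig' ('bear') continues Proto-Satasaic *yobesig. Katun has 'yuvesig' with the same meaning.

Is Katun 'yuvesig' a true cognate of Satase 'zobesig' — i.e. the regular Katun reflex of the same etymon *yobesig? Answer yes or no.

Derive the expected Katun reflex of *yobesig:
Katun: start from *yobesig.
  rule 1 (vowel merger): yobesig → yubesig
  rule 2: no change — yubesig
  rule 3 (intervocalic lenition): yubesig → yuvesig
  rule 4 (vowel merger): yuvesig → yuveseg
  ⇒ Katun yuveseg
The regular Katun reflex would be 'yuveseg', but the attested form is 'yuvesig'. The correspondence is irregular, so they are not cognates (the Katun form has a different source).

no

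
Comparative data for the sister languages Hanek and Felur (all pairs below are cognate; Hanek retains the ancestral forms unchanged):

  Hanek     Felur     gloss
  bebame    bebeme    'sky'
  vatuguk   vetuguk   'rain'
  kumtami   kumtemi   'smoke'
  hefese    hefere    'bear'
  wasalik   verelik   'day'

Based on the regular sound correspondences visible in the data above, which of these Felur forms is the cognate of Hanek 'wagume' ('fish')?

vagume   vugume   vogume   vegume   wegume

vegume

wasalik ~ verelik — Hanek w corresponds to Felur v word-initially before a back vowel.
vatuguk ~ vetuguk, wasalik ~ verelik — Hanek a corresponds to Felur e after a consonant, before a consonant other than r, m, n, p, b, f, v.
Applying these to Hanek 'wagume':
  wagume → vagume   (w→v word-initially before a back vowel)
  vagume → vegume   (a→e after a consonant, before a consonant other than r, m, n, p, b, f, v)
So the Felur cognate is 'vegume'.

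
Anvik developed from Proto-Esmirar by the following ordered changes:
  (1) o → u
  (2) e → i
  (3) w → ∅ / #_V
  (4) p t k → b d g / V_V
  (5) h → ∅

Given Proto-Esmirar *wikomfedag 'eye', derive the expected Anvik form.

igumfidag

Anvik: start from *wikomfedag.
  rule 1 (vowel merger): wikomfedag → wikumfedag
  rule 2 (vowel merger): wikumfedag → wikumfidag
  rule 3 (glide loss): wikumfidag → ikumfidag
  rule 4 (intervocalic voicing): ikumfidag → igumfidag
  rule 5: no change — igumfidag
  ⇒ Anvik igumfidag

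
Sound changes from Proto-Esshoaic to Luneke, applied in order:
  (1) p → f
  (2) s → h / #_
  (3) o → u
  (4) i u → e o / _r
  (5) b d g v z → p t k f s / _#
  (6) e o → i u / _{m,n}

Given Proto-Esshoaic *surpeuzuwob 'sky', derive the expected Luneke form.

Luneke: start from *surpeuzuwob.
  rule 1 (unconditioned shift): surpeuzuwob → surfeuzuwob
  rule 2 (debuccalisation): surfeuzuwob → hurfeuzuwob
  rule 3 (vowel merger): hurfeuzuwob → hurfeuzuwub
  rule 4 (pre-rhotic lowering): hurfeuzuwub → horfeuzuwub
  rule 5 (final devoicing): horfeuzuwub → horfeuzuwup
  rule 6: no change — horfeuzuwup
  ⇒ Luneke horfeuzuwup

horfeuzuwup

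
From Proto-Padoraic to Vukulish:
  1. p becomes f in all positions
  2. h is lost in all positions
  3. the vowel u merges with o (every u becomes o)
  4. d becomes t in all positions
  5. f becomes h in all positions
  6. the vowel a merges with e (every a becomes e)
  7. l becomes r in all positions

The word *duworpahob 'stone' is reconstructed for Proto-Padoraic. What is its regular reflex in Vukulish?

Vukulish: start from *duworpahob.
  rule 1 (unconditioned shift): duworpahob → duworfahob
  rule 2 (h-loss): duworfahob → duworfaob
  rule 3 (vowel merger): duworfaob → doworfaob
  rule 4 (unconditioned shift): doworfaob → toworfaob
  rule 5 (unconditioned shift): toworfaob → toworhaob
  rule 6 (vowel merger): toworhaob → toworheob
  rule 7: no change — toworheob
  ⇒ Vukulish toworheob

toworheob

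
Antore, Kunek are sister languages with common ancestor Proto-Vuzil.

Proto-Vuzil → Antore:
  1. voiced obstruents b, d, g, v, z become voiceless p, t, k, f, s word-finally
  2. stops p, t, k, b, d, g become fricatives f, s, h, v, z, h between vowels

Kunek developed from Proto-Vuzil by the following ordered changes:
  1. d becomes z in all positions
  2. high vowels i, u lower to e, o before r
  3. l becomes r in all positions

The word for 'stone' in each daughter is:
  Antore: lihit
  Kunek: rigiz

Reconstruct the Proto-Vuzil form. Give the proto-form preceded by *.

Position 3: Antore has h, Kunek has g. Kunek preserves g here (none of its changes turn any other segment into g), so the proto-segment is *g.
Position 1: Antore has l, Kunek has r. Antore preserves l here (none of its changes turn any other segment into l), so the proto-segment is *l.
Verify the candidate proto-form against each daughter:
Antore: start from *ligid.
  rule 1 (final devoicing): ligid → ligit
  rule 2 (intervocalic lenition): ligit → lihit
  ⇒ Antore lihit
Kunek: *ligid > ligiz > rigiz  (by unconditioned shift, unconditioned shift)
No other proto-form is consistent with every reflex, so the reconstruction is *ligid.

*ligid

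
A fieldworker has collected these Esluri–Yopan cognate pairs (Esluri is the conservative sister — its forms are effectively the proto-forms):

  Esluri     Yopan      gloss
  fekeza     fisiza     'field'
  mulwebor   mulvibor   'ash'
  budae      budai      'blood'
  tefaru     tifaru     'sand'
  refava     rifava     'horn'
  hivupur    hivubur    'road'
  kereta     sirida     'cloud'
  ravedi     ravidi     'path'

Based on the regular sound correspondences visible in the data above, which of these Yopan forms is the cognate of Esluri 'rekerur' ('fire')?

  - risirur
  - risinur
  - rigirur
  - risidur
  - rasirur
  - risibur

risirur

fekeza ~ fisiza, kereta ~ sirida — Esluri e corresponds to Yopan i after a consonant, before a consonant other than r, m, n, p, b, f, v.
fekeza ~ fisiza — Esluri k corresponds to Yopan s between vowels (before a front vowel).
kereta ~ sirida — Esluri e corresponds to Yopan i after a consonant, before r.
Applying these to Esluri 'rekerur':
  rekerur → rikerur   (e→i after a consonant, before a consonant other than r, m, n, p, b, f, v)
  rikerur → riserur   (k→s between vowels (before a front vowel))
  riserur → risirur   (e→i after a consonant, before r)
So the Yopan cognate is 'risirur'.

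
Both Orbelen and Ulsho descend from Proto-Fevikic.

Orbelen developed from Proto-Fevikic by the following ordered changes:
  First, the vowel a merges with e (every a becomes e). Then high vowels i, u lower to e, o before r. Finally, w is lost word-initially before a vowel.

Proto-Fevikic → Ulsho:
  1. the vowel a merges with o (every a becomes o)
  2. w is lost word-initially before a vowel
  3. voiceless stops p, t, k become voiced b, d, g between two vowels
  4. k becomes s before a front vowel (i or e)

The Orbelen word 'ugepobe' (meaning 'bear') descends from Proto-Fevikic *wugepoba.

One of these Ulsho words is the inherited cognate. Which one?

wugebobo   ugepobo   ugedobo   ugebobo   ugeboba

Ulsho: start from *wugepoba.
  rule 1 (vowel merger): wugepoba → wugepobo
  rule 2 (glide loss): wugepobo → ugepobo
  rule 3 (intervocalic voicing): ugepobo → ugebobo
  rule 4: no change — ugebobo
  ⇒ Ulsho ugebobo
The other candidates each miss or misapply at least one Ulsho change.

ugebobo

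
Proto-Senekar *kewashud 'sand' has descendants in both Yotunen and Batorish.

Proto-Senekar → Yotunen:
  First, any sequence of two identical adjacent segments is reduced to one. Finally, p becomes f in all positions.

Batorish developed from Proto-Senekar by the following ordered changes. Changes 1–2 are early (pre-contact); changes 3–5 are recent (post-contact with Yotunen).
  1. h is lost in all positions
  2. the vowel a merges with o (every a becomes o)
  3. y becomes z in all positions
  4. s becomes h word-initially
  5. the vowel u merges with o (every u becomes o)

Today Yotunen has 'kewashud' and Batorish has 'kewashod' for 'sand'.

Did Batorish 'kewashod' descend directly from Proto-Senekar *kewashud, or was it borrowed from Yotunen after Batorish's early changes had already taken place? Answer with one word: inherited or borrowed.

borrowed

If inherited, *kewashud would pass through all of Batorish's changes:
Batorish: *kewashud
  kewashud → kewasud   [h-loss]
  kewasud → kewosud   [vowel merger]
  kewosud (rule 3 does not apply)
  kewosud (rule 4 does not apply)
  kewosud → kewosod   [vowel merger]
  giving Batorish kewosod.
If borrowed from Yotunen 'kewashud' after the early changes, it would undergo only the recent ones:
  rule 3 (unconditioned shift): no change (kewashud)
  rule 4 (debuccalisation): no change (kewashud)
  rule 5 (vowel merger): kewashud → kewashod
  ⇒ as a loan: kewashod
Batorish 'kewashod' matches the loan outcome 'kewashod', not the inherited 'kewosod' — it skipped the early Batorish changes, so it was borrowed from Yotunen.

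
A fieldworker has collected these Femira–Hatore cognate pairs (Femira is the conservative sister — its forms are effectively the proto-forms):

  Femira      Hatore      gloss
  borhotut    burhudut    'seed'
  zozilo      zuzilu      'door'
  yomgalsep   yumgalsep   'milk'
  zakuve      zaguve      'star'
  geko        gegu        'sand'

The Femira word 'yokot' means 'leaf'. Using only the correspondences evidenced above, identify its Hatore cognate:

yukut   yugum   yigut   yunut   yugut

borhotut ~ burhudut, zozilo ~ zuzilu — Femira o corresponds to Hatore u after a consonant, before a consonant other than r, m, n, p, b, f, v.
geko ~ gegu — Femira k corresponds to Hatore g between vowels (before a back vowel).
Applying these to Femira 'yokot':
  yokot → yukot   (o→u after a consonant, before a consonant other than r, m, n, p, b, f, v)
  yukot → yugot   (k→g between vowels (before a back vowel))
  yugot → yugut   (o→u after a consonant, before a consonant other than r, m, n, p, b, f, v)
So the Hatore cognate is 'yugut'.

yugut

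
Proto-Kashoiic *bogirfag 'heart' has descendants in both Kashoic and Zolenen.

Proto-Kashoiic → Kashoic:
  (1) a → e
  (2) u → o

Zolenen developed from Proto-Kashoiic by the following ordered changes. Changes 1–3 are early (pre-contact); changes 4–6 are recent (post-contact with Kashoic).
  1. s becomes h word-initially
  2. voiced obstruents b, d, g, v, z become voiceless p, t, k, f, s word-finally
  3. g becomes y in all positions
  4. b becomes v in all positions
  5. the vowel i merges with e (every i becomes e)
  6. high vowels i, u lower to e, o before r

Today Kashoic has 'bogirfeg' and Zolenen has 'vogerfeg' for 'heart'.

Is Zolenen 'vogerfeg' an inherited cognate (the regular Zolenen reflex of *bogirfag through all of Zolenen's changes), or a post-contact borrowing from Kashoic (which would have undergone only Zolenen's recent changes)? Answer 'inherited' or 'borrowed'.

If inherited, *bogirfag would pass through all of Zolenen's changes:
Zolenen: *bogirfag > bogirfak > boyirfak > voyirfak > voyerfak  (by final devoicing, unconditioned shift, unconditioned shift, vowel merger)
If borrowed from Kashoic 'bogirfeg' after the early changes, it would undergo only the recent ones:
  rule 4 (unconditioned shift): bogirfeg → vogirfeg
  rule 5 (vowel merger): vogirfeg → vogerfeg
  rule 6 (pre-rhotic lowering): no change (vogerfeg)
  ⇒ as a loan: vogerfeg
Zolenen 'vogerfeg' matches the loan outcome 'vogerfeg', not the inherited 'voyerfak' — it skipped the early Zolenen changes, so it was borrowed from Kashoic.

borrowed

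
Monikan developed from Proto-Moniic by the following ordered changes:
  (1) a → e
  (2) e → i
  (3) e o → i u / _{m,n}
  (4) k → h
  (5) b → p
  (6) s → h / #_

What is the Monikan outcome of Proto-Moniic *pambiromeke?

Monikan: start from *pambiromeke.
  rule 1 (vowel merger): pambiromeke → pembiromeke
  rule 2 (vowel merger): pembiromeke → pimbiromiki
  rule 3 (pre-nasal raising): pimbiromiki → pimbirumiki
  rule 4 (unconditioned shift): pimbirumiki → pimbirumihi
  rule 5 (unconditioned shift): pimbirumihi → pimpirumihi
  rule 6: no change — pimpirumihi
  ⇒ Monikan pimpirumihi

pimpirumihi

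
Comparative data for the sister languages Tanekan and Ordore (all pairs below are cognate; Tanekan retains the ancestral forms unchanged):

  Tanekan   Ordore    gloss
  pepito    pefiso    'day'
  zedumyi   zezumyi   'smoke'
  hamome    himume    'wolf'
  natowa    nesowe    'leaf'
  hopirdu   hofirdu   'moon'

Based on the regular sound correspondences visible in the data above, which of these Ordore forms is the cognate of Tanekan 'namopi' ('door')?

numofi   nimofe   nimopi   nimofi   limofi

hamome ~ himume — Tanekan a corresponds to Ordore i after a consonant, before a nasal.
pepito ~ pefiso, hopirdu ~ hofirdu — Tanekan p corresponds to Ordore f between vowels (before a front vowel).
Applying these to Tanekan 'namopi':
  namopi → nimopi   (a→i after a consonant, before a nasal)
  nimopi → nimofi   (p→f between vowels (before a front vowel))
So the Ordore cognate is 'nimofi'.

nimofi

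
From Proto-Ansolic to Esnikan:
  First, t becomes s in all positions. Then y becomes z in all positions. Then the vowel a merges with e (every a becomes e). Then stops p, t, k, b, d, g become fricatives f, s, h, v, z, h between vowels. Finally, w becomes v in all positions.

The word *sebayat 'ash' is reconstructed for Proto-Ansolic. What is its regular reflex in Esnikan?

sevezes

Esnikan: *sebayat > sebayas > sebazas > sebezes > sevezes  (by unconditioned shift, unconditioned shift, vowel merger, intervocalic lenition)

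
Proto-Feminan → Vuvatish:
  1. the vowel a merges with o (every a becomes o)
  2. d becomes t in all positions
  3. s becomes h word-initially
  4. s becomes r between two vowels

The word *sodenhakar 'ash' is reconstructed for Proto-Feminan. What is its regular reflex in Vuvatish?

Vuvatish: start from *sodenhakar.
  rule 1 (vowel merger): sodenhakar → sodenhokor
  rule 2 (unconditioned shift): sodenhokor → sotenhokor
  rule 3 (debuccalisation): sotenhokor → hotenhokor
  rule 4: no change — hotenhokor
  ⇒ Vuvatish hotenhokor

hotenhokor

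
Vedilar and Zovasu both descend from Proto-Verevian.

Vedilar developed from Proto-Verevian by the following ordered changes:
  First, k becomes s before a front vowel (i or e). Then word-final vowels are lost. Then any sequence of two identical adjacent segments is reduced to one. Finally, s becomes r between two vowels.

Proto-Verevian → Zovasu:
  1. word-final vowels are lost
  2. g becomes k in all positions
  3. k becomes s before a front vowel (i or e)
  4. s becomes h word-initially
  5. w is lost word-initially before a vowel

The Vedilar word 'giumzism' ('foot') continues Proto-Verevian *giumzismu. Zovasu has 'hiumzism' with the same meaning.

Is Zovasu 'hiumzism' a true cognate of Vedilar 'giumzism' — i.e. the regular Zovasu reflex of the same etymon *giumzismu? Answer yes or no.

yes

Derive the expected Zovasu reflex of *giumzismu:
Zovasu: *giumzismu > giumzism > kiumzism > siumzism > hiumzism  (by apocope, unconditioned shift, palatalisation, debuccalisation)
Zovasu 'hiumzism' matches the regular reflex exactly, so the pair is cognate.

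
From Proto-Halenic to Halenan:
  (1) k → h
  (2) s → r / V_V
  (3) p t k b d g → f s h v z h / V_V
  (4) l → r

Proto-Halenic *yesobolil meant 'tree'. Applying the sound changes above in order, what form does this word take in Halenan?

yerovorir

Halenan: *yesobolil
  yesobolil (rule 1 does not apply)
  yesobolil → yerobolil   [rhotacism]
  yerobolil → yerovolil   [intervocalic lenition]
  yerovolil → yerovorir   [unconditioned shift]
  giving Halenan yerovorir.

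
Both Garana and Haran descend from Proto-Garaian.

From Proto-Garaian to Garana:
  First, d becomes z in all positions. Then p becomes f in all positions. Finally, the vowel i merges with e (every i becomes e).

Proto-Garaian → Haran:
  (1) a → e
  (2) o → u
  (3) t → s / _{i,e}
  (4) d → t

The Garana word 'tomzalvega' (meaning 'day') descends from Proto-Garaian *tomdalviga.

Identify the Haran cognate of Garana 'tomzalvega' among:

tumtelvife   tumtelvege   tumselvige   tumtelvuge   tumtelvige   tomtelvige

tumtelvige

Haran: *tomdalviga > tomdelvige > tumdelvige > tumtelvige  (by vowel merger, vowel merger, unconditioned shift)
The other candidates each miss or misapply at least one Haran change.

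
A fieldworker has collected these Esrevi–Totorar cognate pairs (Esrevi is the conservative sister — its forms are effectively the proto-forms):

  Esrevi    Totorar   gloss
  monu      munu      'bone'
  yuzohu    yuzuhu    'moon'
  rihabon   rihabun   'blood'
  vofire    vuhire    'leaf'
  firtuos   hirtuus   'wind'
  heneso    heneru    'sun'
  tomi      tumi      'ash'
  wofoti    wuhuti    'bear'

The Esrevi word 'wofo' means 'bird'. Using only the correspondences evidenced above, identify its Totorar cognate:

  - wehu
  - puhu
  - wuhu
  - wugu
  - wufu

wuhu

vofire ~ vuhire, wofoti ~ wuhuti — Esrevi o corresponds to Totorar u after a consonant, before a labial obstruent.
wofoti ~ wuhuti — Esrevi f corresponds to Totorar h between vowels (before a back vowel).
heneso ~ heneru — Esrevi o corresponds to Totorar u word-finally.
Applying these to Esrevi 'wofo':
  wofo → wufo   (o→u after a consonant, before a labial obstruent)
  wufo → wuho   (f→h between vowels (before a back vowel))
  wuho → wuhu   (o→u word-finally)
So the Totorar cognate is 'wuhu'.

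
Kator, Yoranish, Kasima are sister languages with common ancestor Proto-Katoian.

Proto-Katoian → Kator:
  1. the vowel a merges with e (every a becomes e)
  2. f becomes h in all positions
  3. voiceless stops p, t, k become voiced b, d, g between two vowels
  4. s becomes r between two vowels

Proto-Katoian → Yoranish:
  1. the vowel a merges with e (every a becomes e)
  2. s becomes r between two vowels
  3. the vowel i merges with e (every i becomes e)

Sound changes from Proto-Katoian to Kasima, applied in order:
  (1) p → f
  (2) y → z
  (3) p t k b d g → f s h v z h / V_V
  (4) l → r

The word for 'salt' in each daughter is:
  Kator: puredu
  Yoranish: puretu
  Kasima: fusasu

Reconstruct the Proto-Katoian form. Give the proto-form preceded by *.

*pusatu

Position 3: Kator has r, Yoranish has r, Kasima has s. Taking the neighbouring segments as reconstructed: Kator r could go back to *s or *r; Yoranish r could go back to *s or *r; Kasima s could go back to *t or *s — the one source consistent with every daughter is *s.
Position 5: Kator has d, Yoranish has t, Kasima has s. Yoranish preserves t here (none of its changes turn any other segment into t), so the proto-segment is *t.
Position 4: Kator has e, Yoranish has e, Kasima has a. Kasima preserves a here (none of its changes turn any other segment into a), so the proto-segment is *a.
This points to *pusatu. Verify forward in each daughter:
Kator: *pusatu
  pusatu → pusetu   [vowel merger]
  pusetu (rule 2 does not apply)
  pusetu → pusedu   [intervocalic voicing]
  pusedu → puredu   [rhotacism]
  giving Kator puredu.
Yoranish: start from *pusatu.
  rule 1 (vowel merger): pusatu → pusetu
  rule 2 (rhotacism): pusetu → puretu
  rule 3: no change — puretu
  ⇒ Yoranish puretu
Kasima: start from *pusatu.
  rule 1 (unconditioned shift): pusatu → fusatu
  rule 2: no change — fusatu
  rule 3 (intervocalic lenition): fusatu → fusasu
  rule 4: no change — fusasu
  ⇒ Kasima fusasu
Only *pusatu yields all of Kator puredu, Yoranish puretu, Kasima fusasu.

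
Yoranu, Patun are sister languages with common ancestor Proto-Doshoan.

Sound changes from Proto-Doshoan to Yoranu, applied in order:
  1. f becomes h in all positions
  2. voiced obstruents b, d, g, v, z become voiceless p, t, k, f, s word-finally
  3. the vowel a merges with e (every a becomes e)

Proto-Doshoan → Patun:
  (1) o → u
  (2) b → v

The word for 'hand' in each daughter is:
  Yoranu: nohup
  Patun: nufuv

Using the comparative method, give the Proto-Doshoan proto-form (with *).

*nofub

Position 2: Yoranu has o, Patun has u. Yoranu preserves o here (none of its changes turn any other segment into o), so the proto-segment is *o.
Position 3: Yoranu has h, Patun has f. Patun preserves f here (none of its changes turn any other segment into f), so the proto-segment is *f.
Continuing position by position gives *nofub; check it forward:
Yoranu: *nofub
  nofub → nohub   [unconditioned shift]
  nohub → nohup   [final devoicing]
  nohup (rule 3 does not apply)
  giving Yoranu nohup.
Patun: *nofub
  nofub → nufub   [vowel merger]
  nufub → nufuv   [unconditioned shift]
  giving Patun nufuv.
Only *nofub yields all of Yoranu nohup, Patun nufuv.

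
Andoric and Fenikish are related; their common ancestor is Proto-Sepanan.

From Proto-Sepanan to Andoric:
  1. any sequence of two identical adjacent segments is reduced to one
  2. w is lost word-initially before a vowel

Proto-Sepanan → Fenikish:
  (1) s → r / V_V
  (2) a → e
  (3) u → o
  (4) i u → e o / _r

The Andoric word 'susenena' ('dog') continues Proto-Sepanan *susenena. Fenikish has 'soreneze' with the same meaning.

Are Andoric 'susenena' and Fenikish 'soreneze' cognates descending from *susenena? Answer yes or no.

no

Derive the expected Fenikish reflex of *susenena:
Fenikish: *susenena
  susenena → surenena   [rhotacism]
  surenena → surenene   [vowel merger]
  surenene → sorenene   [vowel merger]
  sorenene (rule 4 does not apply)
  giving Fenikish sorenene.
The regular Fenikish reflex would be 'sorenene', but the attested form is 'soreneze'. The correspondence is irregular, so they are not cognates (the Fenikish form has a different source).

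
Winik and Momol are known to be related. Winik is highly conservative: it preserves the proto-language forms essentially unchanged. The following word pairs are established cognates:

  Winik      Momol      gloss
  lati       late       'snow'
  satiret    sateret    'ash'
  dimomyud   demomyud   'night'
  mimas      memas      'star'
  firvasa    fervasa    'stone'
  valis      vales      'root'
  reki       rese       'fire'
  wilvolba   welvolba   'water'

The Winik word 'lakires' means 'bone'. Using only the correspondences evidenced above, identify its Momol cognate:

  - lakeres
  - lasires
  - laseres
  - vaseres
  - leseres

reki ~ rese — Winik k corresponds to Momol s between vowels (before a front vowel).
satiret ~ sateret, firvasa ~ fervasa — Winik i corresponds to Momol e after a consonant, before r.
Applying these to Winik 'lakires':
  lakires → lasires   (k→s between vowels (before a front vowel))
  lasires → laseres   (i→e after a consonant, before r)
So the Momol cognate is 'laseres'.

laseres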